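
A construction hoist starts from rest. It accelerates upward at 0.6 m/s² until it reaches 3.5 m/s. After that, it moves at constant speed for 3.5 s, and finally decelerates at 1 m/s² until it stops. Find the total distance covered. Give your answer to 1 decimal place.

28.6 m

Phase 1 (accelerating): v₀ = 0 m/s, a = 0.6 m/s².
v = v₀ + at → t = (3.5 − 0) / 0.6 = 5.83 s
v² = v₀² + 2aΔx → Δx = (3.5² − 0²)/(2·0.6) = 10.2 m

Phase 2 (constant speed): v₀ = 3.50 m/s, a = 0 m/s².
v = v₀ + at = 3.50 + (0)(3.5) = 3.50 m/s
Δx = v₀t + ½at² = 3.50·3.5 + 0.5·0·3.5² = 12.2 m

Phase 3 (decelerating): v₀ = 3.50 m/s, a = -1 m/s².
v = v₀ + at → t = (0 − 3.50) / -1 = 3.50 s
v² = v₀² + 2aΔx → Δx = (0² − 3.50²)/(2·-1) = 6.12 m
Total distance = 10.2 + 12.2 + 6.12 = 28.6 m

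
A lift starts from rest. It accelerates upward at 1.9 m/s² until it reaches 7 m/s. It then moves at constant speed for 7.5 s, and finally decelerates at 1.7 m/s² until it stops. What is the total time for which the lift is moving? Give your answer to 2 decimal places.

15.30 s

Phase 1 (accelerating): v₀ = 0 m/s, a = 1.9 m/s².
v = v₀ + at → t = (7 − 0) / 1.9 = 3.68 s
v² = v₀² + 2aΔx → Δx = (7² − 0²)/(2·1.9) = 12.9 m

Phase 2 (constant speed): v₀ = 7.00 m/s, a = 0 m/s².
v = v₀ + at = 7.00 + (0)(7.5) = 7.00 m/s
Δx = v₀t + ½at² = 7.00·7.5 + 0.5·0·7.5² = 52.5 m

Phase 3 (decelerating): v₀ = 7.00 m/s, a = -1.7 m/s².
v = v₀ + at → t = (0 − 7.00) / -1.7 = 4.12 s
v² = v₀² + 2aΔx → Δx = (0² − 7.00²)/(2·-1.7) = 14.4 m
Total time = 3.68 + 7.50 + 4.12 = 15.3 s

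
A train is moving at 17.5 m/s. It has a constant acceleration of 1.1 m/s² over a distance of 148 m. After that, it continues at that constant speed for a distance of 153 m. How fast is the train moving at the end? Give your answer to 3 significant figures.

25.1 m/s

Phase 1 (accelerating): v₀ = 17.5 m/s, a = 1.1 m/s².
v² = v₀² + 2aΔx = 17.5² + 2·1.1·148 = 632 → v = 25.1 m/s
t = (v − v₀)/a = (25.1 − 17.5)/1.1 = 6.94 s

Phase 2 (constant speed): v₀ = 25.1 m/s, a = 0 m/s².
Constant speed: t = d/v = 153/25.1 = 6.09 s
Final speed = 25.1 m/s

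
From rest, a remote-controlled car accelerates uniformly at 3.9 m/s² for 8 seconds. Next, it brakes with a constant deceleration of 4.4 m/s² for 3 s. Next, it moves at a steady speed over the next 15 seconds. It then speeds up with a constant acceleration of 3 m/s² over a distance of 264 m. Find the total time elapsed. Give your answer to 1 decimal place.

Phase 1 (accelerating): v₀ = 0 m/s, a = 3.9 m/s².
v = v₀ + at = 0 + (3.9)(8) = 31.2 m/s
Δx = v₀t + ½at² = 0·8 + 0.5·3.9·8² = 125 m

Phase 2 (decelerating): v₀ = 31.2 m/s, a = -4.4 m/s².
v = v₀ + at = 31.2 + (-4.4)(3) = 18.0 m/s
Δx = v₀t + ½at² = 31.2·3 + 0.5·-4.4·3² = 73.8 m

Phase 3 (constant speed): v₀ = 18.0 m/s, a = 0 m/s².
v = v₀ + at = 18.0 + (0)(15) = 18.0 m/s
Δx = v₀t + ½at² = 18.0·15 + 0.5·0·15² = 270 m

Phase 4 (accelerating): v₀ = 18.0 m/s, a = 3 m/s².
v² = v₀² + 2aΔx = 18.0² + 2·3·264 = 1910 → v = 43.7 m/s
t = (v − v₀)/a = (43.7 − 18.0)/3 = 8.56 s
Total time = 8.00 + 3.00 + 15.0 + 8.56 = 34.6 s

34.6 s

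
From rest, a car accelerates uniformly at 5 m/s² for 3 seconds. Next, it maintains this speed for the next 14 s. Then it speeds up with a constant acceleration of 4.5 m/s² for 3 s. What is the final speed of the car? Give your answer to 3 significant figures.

Phase 1 (accelerating): v₀ = 0 m/s, a = 5 m/s².
v = v₀ + at = 0 + (5)(3) = 15.0 m/s
Δx = v₀t + ½at² = 0·3 + 0.5·5·3² = 22.5 m

Phase 2 (constant speed): v₀ = 15.0 m/s, a = 0 m/s².
v = v₀ + at = 15.0 + (0)(14) = 15.0 m/s
Δx = v₀t + ½at² = 15.0·14 + 0.5·0·14² = 210 m

Phase 3 (accelerating): v₀ = 15.0 m/s, a = 4.5 m/s².
v = v₀ + at = 15.0 + (4.5)(3) = 28.5 m/s
Δx = v₀t + ½at² = 15.0·3 + 0.5·4.5·3² = 65.2 m
Final speed = 28.5 m/s

28.5 m/s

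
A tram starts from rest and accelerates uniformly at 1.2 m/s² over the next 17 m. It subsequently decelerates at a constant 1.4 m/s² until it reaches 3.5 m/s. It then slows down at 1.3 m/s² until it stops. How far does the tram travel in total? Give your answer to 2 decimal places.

31.91 m

Phase 1 (accelerating): v₀ = 0 m/s, a = 1.2 m/s².
v² = v₀² + 2aΔx = 0² + 2·1.2·17 = 40.8 → v = 6.39 m/s
t = (v − v₀)/a = (6.39 − 0)/1.2 = 5.32 s

Phase 2 (decelerating): v₀ = 6.39 m/s, a = -1.4 m/s².
v = v₀ + at → t = (3.5 − 6.39) / -1.4 = 2.06 s
v² = v₀² + 2aΔx → Δx = (3.5² − 6.39²)/(2·-1.4) = 10.2 m

Phase 3 (decelerating): v₀ = 3.50 m/s, a = -1.3 m/s².
v = v₀ + at → t = (0 − 3.50) / -1.3 = 2.69 s
v² = v₀² + 2aΔx → Δx = (0² − 3.50²)/(2·-1.3) = 4.71 m
Total distance = 17.0 + 10.2 + 4.71 = 31.9 m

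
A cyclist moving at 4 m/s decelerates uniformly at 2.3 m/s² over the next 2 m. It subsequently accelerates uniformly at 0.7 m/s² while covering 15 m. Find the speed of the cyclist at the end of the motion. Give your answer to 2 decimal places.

Phase 1 (decelerating): v₀ = 4.00 m/s, a = -2.3 m/s².
v² = v₀² + 2aΔx = 4.00² + 2·-2.3·2 = 6.80 → v = 2.61 m/s
t = (v − v₀)/a = (2.61 − 4.00)/-2.3 = 0.605 s

Phase 2 (accelerating): v₀ = 2.61 m/s, a = 0.7 m/s².
v² = v₀² + 2aΔx = 2.61² + 2·0.7·15 = 27.8 → v = 5.27 m/s
t = (v − v₀)/a = (5.27 − 2.61)/0.7 = 3.81 s
Final speed = 5.27 m/s

5.27 m/s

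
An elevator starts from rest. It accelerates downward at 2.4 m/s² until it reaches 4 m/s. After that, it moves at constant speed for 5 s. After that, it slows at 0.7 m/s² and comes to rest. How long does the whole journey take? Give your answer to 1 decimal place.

Phase 1 (accelerating): v₀ = 0 m/s, a = 2.4 m/s².
v = v₀ + at → t = (4 − 0) / 2.4 = 1.67 s
v² = v₀² + 2aΔx → Δx = (4² − 0²)/(2·2.4) = 3.33 m

Phase 2 (constant speed): v₀ = 4.00 m/s, a = 0 m/s².
v = v₀ + at = 4.00 + (0)(5) = 4.00 m/s
Δx = v₀t + ½at² = 4.00·5 + 0.5·0·5² = 20.0 m

Phase 3 (decelerating): v₀ = 4.00 m/s, a = -0.7 m/s².
v = v₀ + at → t = (0 − 4.00) / -0.7 = 5.71 s
v² = v₀² + 2aΔx → Δx = (0² − 4.00²)/(2·-0.7) = 11.4 m
Total time = 1.67 + 5.00 + 5.71 = 12.4 s

12.4 s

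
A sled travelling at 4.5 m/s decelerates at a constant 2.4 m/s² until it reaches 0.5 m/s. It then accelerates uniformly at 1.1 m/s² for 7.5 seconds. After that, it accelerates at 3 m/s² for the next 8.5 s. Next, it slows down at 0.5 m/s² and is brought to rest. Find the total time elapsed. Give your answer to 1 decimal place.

86.2 s

Phase 1 (decelerating): v₀ = 4.50 m/s, a = -2.4 m/s².
v = v₀ + at → t = (0.5 − 4.50) / -2.4 = 1.67 s
v² = v₀² + 2aΔx → Δx = (0.5² − 4.50²)/(2·-2.4) = 4.17 m

Phase 2 (accelerating): v₀ = 0.500 m/s, a = 1.1 m/s².
v = v₀ + at = 0.500 + (1.1)(7.5) = 8.75 m/s
Δx = v₀t + ½at² = 0.500·7.5 + 0.5·1.1·7.5² = 34.7 m

Phase 3 (accelerating): v₀ = 8.75 m/s, a = 3 m/s².
v = v₀ + at = 8.75 + (3)(8.5) = 34.2 m/s
Δx = v₀t + ½at² = 8.75·8.5 + 0.5·3·8.5² = 183 m

Phase 4 (decelerating): v₀ = 34.2 m/s, a = -0.5 m/s².
v = v₀ + at → t = (0 − 34.2) / -0.5 = 68.5 s
v² = v₀² + 2aΔx → Δx = (0² − 34.2²)/(2·-0.5) = 1170 m
Total time = 1.67 + 7.50 + 8.50 + 68.5 = 86.2 s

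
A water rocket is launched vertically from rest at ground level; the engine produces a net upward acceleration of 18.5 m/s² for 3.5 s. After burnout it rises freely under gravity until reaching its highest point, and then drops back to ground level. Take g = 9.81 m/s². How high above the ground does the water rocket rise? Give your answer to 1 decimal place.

Phase 1 (powered ascent): v₀ = 0 m/s, a = 18.5 m/s².
v = v₀ + at = 0 + (18.5)(3.5) = 64.8 m/s
Δx = v₀t + ½at² = 0·3.5 + 0.5·18.5·3.5² = 113 m

Phase 2 (coasting upward): v₀ = 64.8 m/s, a = -9.81 m/s².
v = v₀ + at → t = (0 − 64.8) / -9.81 = 6.60 s
v² = v₀² + 2aΔx → Δx = (0² − 64.8²)/(2·-9.81) = 214 m
Maximum height = 113 + 214 = 327 m

327.0 m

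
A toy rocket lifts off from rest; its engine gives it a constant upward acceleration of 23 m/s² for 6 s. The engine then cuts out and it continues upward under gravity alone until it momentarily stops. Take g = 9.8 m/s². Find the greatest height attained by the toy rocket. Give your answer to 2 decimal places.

1385.63 m

Phase 1 (powered ascent): v₀ = 0 m/s, a = 23 m/s².
v = v₀ + at = 0 + (23)(6) = 138 m/s
Δx = v₀t + ½at² = 0·6 + 0.5·23·6² = 414 m

Phase 2 (coasting upward): v₀ = 138 m/s, a = -9.8 m/s².
v = v₀ + at → t = (0 − 138) / -9.8 = 14.1 s
v² = v₀² + 2aΔx → Δx = (0² − 138²)/(2·-9.8) = 972 m
Maximum height = 414 + 972 = 1390 m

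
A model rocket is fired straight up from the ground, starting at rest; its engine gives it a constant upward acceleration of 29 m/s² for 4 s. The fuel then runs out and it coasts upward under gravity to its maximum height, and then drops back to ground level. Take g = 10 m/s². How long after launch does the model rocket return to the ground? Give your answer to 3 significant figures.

Phase 1 (powered ascent): v₀ = 0 m/s, a = 29 m/s².
v = v₀ + at = 0 + (29)(4) = 116 m/s
Δx = v₀t + ½at² = 0·4 + 0.5·29·4² = 232 m

Phase 2 (coasting upward): v₀ = 116 m/s, a = -10 m/s².
v = v₀ + at → t = (0 − 116) / -10 = 11.6 s
v² = v₀² + 2aΔx → Δx = (0² − 116²)/(2·-10) = 673 m

Phase 3 (free fall): v₀ = 0 m/s, a = -10 m/s².
Falls 905 m from rest: t = √(2·905/10) = 13.5 s; v = g·t = 135 m/s.
Total time = 4.00 + 11.6 + 13.5 = 29.1 s

29.1 s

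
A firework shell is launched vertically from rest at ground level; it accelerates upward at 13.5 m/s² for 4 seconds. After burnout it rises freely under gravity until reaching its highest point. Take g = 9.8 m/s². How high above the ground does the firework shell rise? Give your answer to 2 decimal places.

Phase 1 (powered ascent): v₀ = 0 m/s, a = 13.5 m/s².
v = v₀ + at = 0 + (13.5)(4) = 54.0 m/s
Δx = v₀t + ½at² = 0·4 + 0.5·13.5·4² = 108 m

Phase 2 (coasting upward): v₀ = 54.0 m/s, a = -9.8 m/s².
v = v₀ + at → t = (0 − 54.0) / -9.8 = 5.51 s
v² = v₀² + 2aΔx → Δx = (0² − 54.0²)/(2·-9.8) = 149 m
Maximum height = 108 + 149 = 257 m

256.78 m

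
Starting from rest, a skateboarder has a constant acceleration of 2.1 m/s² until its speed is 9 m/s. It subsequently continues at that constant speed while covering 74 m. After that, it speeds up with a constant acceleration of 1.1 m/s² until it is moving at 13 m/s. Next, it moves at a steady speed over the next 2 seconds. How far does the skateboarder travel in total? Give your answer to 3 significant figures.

159 m

Phase 1 (accelerating): v₀ = 0 m/s, a = 2.1 m/s².
v = v₀ + at → t = (9 − 0) / 2.1 = 4.29 s
v² = v₀² + 2aΔx → Δx = (9² − 0²)/(2·2.1) = 19.3 m

Phase 2 (constant speed): v₀ = 9.00 m/s, a = 0 m/s².
Constant speed: t = d/v = 74/9.00 = 8.22 s

Phase 3 (accelerating): v₀ = 9.00 m/s, a = 1.1 m/s².
v = v₀ + at → t = (13 − 9.00) / 1.1 = 3.64 s
v² = v₀² + 2aΔx → Δx = (13² − 9.00²)/(2·1.1) = 40.0 m

Phase 4 (constant speed): v₀ = 13.0 m/s, a = 0 m/s².
v = v₀ + at = 13.0 + (0)(2) = 13.0 m/s
Δx = v₀t + ½at² = 13.0·2 + 0.5·0·2² = 26.0 m
Total distance = 19.3 + 74.0 + 40.0 + 26.0 = 159 m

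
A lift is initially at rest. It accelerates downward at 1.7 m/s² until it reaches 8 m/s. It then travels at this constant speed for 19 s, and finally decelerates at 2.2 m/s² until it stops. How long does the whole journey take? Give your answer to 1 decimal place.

27.3 s

Phase 1 (accelerating): v₀ = 0 m/s, a = 1.7 m/s².
v = v₀ + at → t = (8 − 0) / 1.7 = 4.71 s
v² = v₀² + 2aΔx → Δx = (8² − 0²)/(2·1.7) = 18.8 m

Phase 2 (constant speed): v₀ = 8.00 m/s, a = 0 m/s².
v = v₀ + at = 8.00 + (0)(19) = 8.00 m/s
Δx = v₀t + ½at² = 8.00·19 + 0.5·0·19² = 152 m

Phase 3 (decelerating): v₀ = 8.00 m/s, a = -2.2 m/s².
v = v₀ + at → t = (0 − 8.00) / -2.2 = 3.64 s
v² = v₀² + 2aΔx → Δx = (0² − 8.00²)/(2·-2.2) = 14.5 m
Total time = 4.71 + 19.0 + 3.64 = 27.3 s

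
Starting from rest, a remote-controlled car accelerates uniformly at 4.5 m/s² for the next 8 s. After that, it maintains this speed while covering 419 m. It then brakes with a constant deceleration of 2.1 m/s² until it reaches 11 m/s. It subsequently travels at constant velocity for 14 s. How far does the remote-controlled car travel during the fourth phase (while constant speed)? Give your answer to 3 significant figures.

Phase 1 (accelerating): v₀ = 0 m/s, a = 4.5 m/s².
v = v₀ + at = 0 + (4.5)(8) = 36.0 m/s
Δx = v₀t + ½at² = 0·8 + 0.5·4.5·8² = 144 m

Phase 2 (constant speed): v₀ = 36.0 m/s, a = 0 m/s².
Constant speed: t = d/v = 419/36.0 = 11.6 s

Phase 3 (decelerating): v₀ = 36.0 m/s, a = -2.1 m/s².
v = v₀ + at → t = (11 − 36.0) / -2.1 = 11.9 s
v² = v₀² + 2aΔx → Δx = (11² − 36.0²)/(2·-2.1) = 280 m

Phase 4 (constant speed): v₀ = 11.0 m/s, a = 0 m/s².
v = v₀ + at = 11.0 + (0)(14) = 11.0 m/s
Δx = v₀t + ½at² = 11.0·14 + 0.5·0·14² = 154 m
Distance in phase 4 = 154 m

154 m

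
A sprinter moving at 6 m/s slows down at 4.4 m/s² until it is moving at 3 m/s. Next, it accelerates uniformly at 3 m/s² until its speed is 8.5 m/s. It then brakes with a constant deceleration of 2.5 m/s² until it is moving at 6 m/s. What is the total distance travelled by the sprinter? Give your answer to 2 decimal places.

20.86 m

Phase 1 (decelerating): v₀ = 6.00 m/s, a = -4.4 m/s².
v = v₀ + at → t = (3 − 6.00) / -4.4 = 0.682 s
v² = v₀² + 2aΔx → Δx = (3² − 6.00²)/(2·-4.4) = 3.07 m

Phase 2 (accelerating): v₀ = 3.00 m/s, a = 3 m/s².
v = v₀ + at → t = (8.5 − 3.00) / 3 = 1.83 s
v² = v₀² + 2aΔx → Δx = (8.5² − 3.00²)/(2·3) = 10.5 m

Phase 3 (decelerating): v₀ = 8.50 m/s, a = -2.5 m/s².
v = v₀ + at → t = (6 − 8.50) / -2.5 = 1.00 s
v² = v₀² + 2aΔx → Δx = (6² − 8.50²)/(2·-2.5) = 7.25 m
Total distance = 3.07 + 10.5 + 7.25 = 20.9 m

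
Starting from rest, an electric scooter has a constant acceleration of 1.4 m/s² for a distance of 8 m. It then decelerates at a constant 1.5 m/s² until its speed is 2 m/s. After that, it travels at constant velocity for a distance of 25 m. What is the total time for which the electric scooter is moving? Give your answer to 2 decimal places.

Phase 1 (accelerating): v₀ = 0 m/s, a = 1.4 m/s².
v² = v₀² + 2aΔx = 0² + 2·1.4·8 = 22.4 → v = 4.73 m/s
t = (v − v₀)/a = (4.73 − 0)/1.4 = 3.38 s

Phase 2 (decelerating): v₀ = 4.73 m/s, a = -1.5 m/s².
v = v₀ + at → t = (2 − 4.73) / -1.5 = 1.82 s
v² = v₀² + 2aΔx → Δx = (2² − 4.73²)/(2·-1.5) = 6.13 m

Phase 3 (constant speed): v₀ = 2.00 m/s, a = 0 m/s².
Constant speed: t = d/v = 25/2.00 = 12.5 s
Total time = 3.38 + 1.82 + 12.5 = 17.7 s

17.70 s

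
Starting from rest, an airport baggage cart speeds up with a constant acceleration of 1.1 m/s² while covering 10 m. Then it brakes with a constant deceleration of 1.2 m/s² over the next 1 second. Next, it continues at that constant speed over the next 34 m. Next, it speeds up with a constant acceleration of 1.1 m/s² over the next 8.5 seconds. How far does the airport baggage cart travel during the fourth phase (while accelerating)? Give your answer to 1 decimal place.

Phase 1 (accelerating): v₀ = 0 m/s, a = 1.1 m/s².
v² = v₀² + 2aΔx = 0² + 2·1.1·10 = 22.0 → v = 4.69 m/s
t = (v − v₀)/a = (4.69 − 0)/1.1 = 4.26 s

Phase 2 (decelerating): v₀ = 4.69 m/s, a = -1.2 m/s².
v = v₀ + at = 4.69 + (-1.2)(1) = 3.49 m/s
Δx = v₀t + ½at² = 4.69·1 + 0.5·-1.2·1² = 4.09 m

Phase 3 (constant speed): v₀ = 3.49 m/s, a = 0 m/s².
Constant speed: t = d/v = 34/3.49 = 9.74 s

Phase 4 (accelerating): v₀ = 3.49 m/s, a = 1.1 m/s².
v = v₀ + at = 3.49 + (1.1)(8.5) = 12.8 m/s
Δx = v₀t + ½at² = 3.49·8.5 + 0.5·1.1·8.5² = 69.4 m
Distance in phase 4 = 69.4 m

69.4 m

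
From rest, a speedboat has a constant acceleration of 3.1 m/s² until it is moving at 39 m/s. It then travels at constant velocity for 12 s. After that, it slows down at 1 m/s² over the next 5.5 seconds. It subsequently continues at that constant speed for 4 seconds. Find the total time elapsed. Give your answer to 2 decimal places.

Phase 1 (accelerating): v₀ = 0 m/s, a = 3.1 m/s².
v = v₀ + at → t = (39 − 0) / 3.1 = 12.6 s
v² = v₀² + 2aΔx → Δx = (39² − 0²)/(2·3.1) = 245 m

Phase 2 (constant speed): v₀ = 39.0 m/s, a = 0 m/s².
v = v₀ + at = 39.0 + (0)(12) = 39.0 m/s
Δx = v₀t + ½at² = 39.0·12 + 0.5·0·12² = 468 m

Phase 3 (decelerating): v₀ = 39.0 m/s, a = -1 m/s².
v = v₀ + at = 39.0 + (-1)(5.5) = 33.5 m/s
Δx = v₀t + ½at² = 39.0·5.5 + 0.5·-1·5.5² = 199 m

Phase 4 (constant speed): v₀ = 33.5 m/s, a = 0 m/s².
v = v₀ + at = 33.5 + (0)(4) = 33.5 m/s
Δx = v₀t + ½at² = 33.5·4 + 0.5·0·4² = 134 m
Total time = 12.6 + 12.0 + 5.50 + 4.00 = 34.1 s

34.08 s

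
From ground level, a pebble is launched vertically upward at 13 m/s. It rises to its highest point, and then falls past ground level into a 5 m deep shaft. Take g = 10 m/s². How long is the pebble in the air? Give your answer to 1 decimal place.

Phase 1 (rising): v₀ = 13.0 m/s, a = -10 m/s².
v = v₀ + at → t = (0 − 13.0) / -10 = 1.30 s
v² = v₀² + 2aΔx → Δx = (0² − 13.0²)/(2·-10) = 8.45 m

Phase 2 (falling): v₀ = 0 m/s, a = -10 m/s².
Falls 13.4 m from rest: t = √(2·13.4/10) = 1.64 s; v = g·t = 16.4 m/s.
Total time = 1.30 + 1.64 = 2.94 s

2.9 s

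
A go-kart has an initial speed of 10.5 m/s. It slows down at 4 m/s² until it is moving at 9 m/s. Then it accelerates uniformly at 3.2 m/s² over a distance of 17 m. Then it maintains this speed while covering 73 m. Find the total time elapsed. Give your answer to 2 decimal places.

Phase 1 (decelerating): v₀ = 10.5 m/s, a = -4 m/s².
v = v₀ + at → t = (9 − 10.5) / -4 = 0.375 s
v² = v₀² + 2aΔx → Δx = (9² − 10.5²)/(2·-4) = 3.66 m

Phase 2 (accelerating): v₀ = 9.00 m/s, a = 3.2 m/s².
v² = v₀² + 2aΔx = 9.00² + 2·3.2·17 = 190 → v = 13.8 m/s
t = (v − v₀)/a = (13.8 − 9.00)/3.2 = 1.49 s

Phase 3 (constant speed): v₀ = 13.8 m/s, a = 0 m/s².
Constant speed: t = d/v = 73/13.8 = 5.30 s
Total time = 0.375 + 1.49 + 5.30 = 7.17 s

7.17 s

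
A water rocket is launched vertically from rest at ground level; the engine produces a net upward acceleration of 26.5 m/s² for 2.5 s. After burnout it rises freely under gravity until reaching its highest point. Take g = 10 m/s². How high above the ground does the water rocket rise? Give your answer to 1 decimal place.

Phase 1 (powered ascent): v₀ = 0 m/s, a = 26.5 m/s².
v = v₀ + at = 0 + (26.5)(2.5) = 66.2 m/s
Δx = v₀t + ½at² = 0·2.5 + 0.5·26.5·2.5² = 82.8 m

Phase 2 (coasting upward): v₀ = 66.2 m/s, a = -10 m/s².
v = v₀ + at → t = (0 − 66.2) / -10 = 6.62 s
v² = v₀² + 2aΔx → Δx = (0² − 66.2²)/(2·-10) = 219 m
Maximum height = 82.8 + 219 = 302 m

302.3 m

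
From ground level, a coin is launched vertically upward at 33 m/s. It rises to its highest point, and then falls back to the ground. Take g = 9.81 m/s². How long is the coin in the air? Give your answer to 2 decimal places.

Phase 1 (rising): v₀ = 33.0 m/s, a = -9.81 m/s².
v = v₀ + at → t = (0 − 33.0) / -9.81 = 3.36 s
v² = v₀² + 2aΔx → Δx = (0² − 33.0²)/(2·-9.81) = 55.5 m

Phase 2 (falling): v₀ = 0 m/s, a = -9.81 m/s².
Falls 55.5 m from rest: t = √(2·55.5/9.81) = 3.36 s; v = g·t = 33.0 m/s.
Total time = 3.36 + 3.36 = 6.73 s

6.73 s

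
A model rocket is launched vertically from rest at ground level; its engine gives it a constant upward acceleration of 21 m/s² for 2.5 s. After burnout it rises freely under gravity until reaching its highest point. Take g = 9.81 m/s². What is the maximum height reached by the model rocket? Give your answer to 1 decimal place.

Phase 1 (powered ascent): v₀ = 0 m/s, a = 21 m/s².
v = v₀ + at = 0 + (21)(2.5) = 52.5 m/s
Δx = v₀t + ½at² = 0·2.5 + 0.5·21·2.5² = 65.6 m

Phase 2 (coasting upward): v₀ = 52.5 m/s, a = -9.81 m/s².
v = v₀ + at → t = (0 − 52.5) / -9.81 = 5.35 s
v² = v₀² + 2aΔx → Δx = (0² − 52.5²)/(2·-9.81) = 140 m
Maximum height = 65.6 + 140 = 206 m

206.1 m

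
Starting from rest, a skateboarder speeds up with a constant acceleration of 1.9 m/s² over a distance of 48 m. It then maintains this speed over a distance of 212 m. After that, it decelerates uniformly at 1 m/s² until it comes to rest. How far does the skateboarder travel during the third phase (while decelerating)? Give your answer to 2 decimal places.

Phase 1 (accelerating): v₀ = 0 m/s, a = 1.9 m/s².
v² = v₀² + 2aΔx = 0² + 2·1.9·48 = 182 → v = 13.5 m/s
t = (v − v₀)/a = (13.5 − 0)/1.9 = 7.11 s

Phase 2 (constant speed): v₀ = 13.5 m/s, a = 0 m/s².
Constant speed: t = d/v = 212/13.5 = 15.7 s

Phase 3 (decelerating): v₀ = 13.5 m/s, a = -1 m/s².
v = v₀ + at → t = (0 − 13.5) / -1 = 13.5 s
v² = v₀² + 2aΔx → Δx = (0² − 13.5²)/(2·-1) = 91.2 m
Distance in phase 3 = 91.2 m

91.20 m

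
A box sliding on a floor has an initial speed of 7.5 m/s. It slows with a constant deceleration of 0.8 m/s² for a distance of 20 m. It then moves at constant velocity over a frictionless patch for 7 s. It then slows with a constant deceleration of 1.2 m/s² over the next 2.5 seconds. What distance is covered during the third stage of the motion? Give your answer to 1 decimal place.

8.6 m

Phase 1 (decelerating): v₀ = 7.50 m/s, a = -0.8 m/s².
v² = v₀² + 2aΔx = 7.50² + 2·-0.8·20 = 24.2 → v = 4.92 m/s
t = (v − v₀)/a = (4.92 − 7.50)/-0.8 = 3.22 s

Phase 2 (constant speed): v₀ = 4.92 m/s, a = 0 m/s².
v = v₀ + at = 4.92 + (0)(7) = 4.92 m/s
Δx = v₀t + ½at² = 4.92·7 + 0.5·0·7² = 34.5 m

Phase 3 (decelerating): v₀ = 4.92 m/s, a = -1.2 m/s².
v = v₀ + at = 4.92 + (-1.2)(2.5) = 1.92 m/s
Δx = v₀t + ½at² = 4.92·2.5 + 0.5·-1.2·2.5² = 8.56 m
Distance in phase 3 = 8.56 m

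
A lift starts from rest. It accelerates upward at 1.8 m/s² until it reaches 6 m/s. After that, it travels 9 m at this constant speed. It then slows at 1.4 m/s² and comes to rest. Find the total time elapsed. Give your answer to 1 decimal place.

9.1 s

Phase 1 (accelerating): v₀ = 0 m/s, a = 1.8 m/s².
v = v₀ + at → t = (6 − 0) / 1.8 = 3.33 s
v² = v₀² + 2aΔx → Δx = (6² − 0²)/(2·1.8) = 10.0 m

Phase 2 (constant speed): v₀ = 6.00 m/s, a = 0 m/s².
Constant speed: t = d/v = 9/6.00 = 1.50 s

Phase 3 (decelerating): v₀ = 6.00 m/s, a = -1.4 m/s².
v = v₀ + at → t = (0 − 6.00) / -1.4 = 4.29 s
v² = v₀² + 2aΔx → Δx = (0² − 6.00²)/(2·-1.4) = 12.9 m
Total time = 3.33 + 1.50 + 4.29 = 9.12 s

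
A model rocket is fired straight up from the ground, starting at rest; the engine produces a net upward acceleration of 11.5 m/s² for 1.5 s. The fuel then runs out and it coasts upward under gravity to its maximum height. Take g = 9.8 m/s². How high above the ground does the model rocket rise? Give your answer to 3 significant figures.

28.1 m

Phase 1 (powered ascent): v₀ = 0 m/s, a = 11.5 m/s².
v = v₀ + at = 0 + (11.5)(1.5) = 17.2 m/s
Δx = v₀t + ½at² = 0·1.5 + 0.5·11.5·1.5² = 12.9 m

Phase 2 (coasting upward): v₀ = 17.2 m/s, a = -9.8 m/s².
v = v₀ + at → t = (0 − 17.2) / -9.8 = 1.76 s
v² = v₀² + 2aΔx → Δx = (0² − 17.2²)/(2·-9.8) = 15.2 m
Maximum height = 12.9 + 15.2 = 28.1 m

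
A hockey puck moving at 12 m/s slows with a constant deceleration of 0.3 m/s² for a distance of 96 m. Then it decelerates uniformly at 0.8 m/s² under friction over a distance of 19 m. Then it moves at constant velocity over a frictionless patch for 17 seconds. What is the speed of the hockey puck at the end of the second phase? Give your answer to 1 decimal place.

7.5 m/s

Phase 1 (decelerating): v₀ = 12.0 m/s, a = -0.3 m/s².
v² = v₀² + 2aΔx = 12.0² + 2·-0.3·96 = 86.4 → v = 9.30 m/s
t = (v − v₀)/a = (9.30 − 12.0)/-0.3 = 9.02 s

Phase 2 (decelerating): v₀ = 9.30 m/s, a = -0.8 m/s².
v² = v₀² + 2aΔx = 9.30² + 2·-0.8·19 = 56.0 → v = 7.48 m/s
t = (v − v₀)/a = (7.48 − 9.30)/-0.8 = 2.26 s
Speed at end of phase 2 = 7.48 m/s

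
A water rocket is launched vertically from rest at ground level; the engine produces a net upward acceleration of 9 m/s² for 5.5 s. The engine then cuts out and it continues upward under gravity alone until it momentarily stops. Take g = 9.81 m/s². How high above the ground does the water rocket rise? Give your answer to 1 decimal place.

Phase 1 (powered ascent): v₀ = 0 m/s, a = 9 m/s².
v = v₀ + at = 0 + (9)(5.5) = 49.5 m/s
Δx = v₀t + ½at² = 0·5.5 + 0.5·9·5.5² = 136 m

Phase 2 (coasting upward): v₀ = 49.5 m/s, a = -9.81 m/s².
v = v₀ + at → t = (0 − 49.5) / -9.81 = 5.05 s
v² = v₀² + 2aΔx → Δx = (0² − 49.5²)/(2·-9.81) = 125 m
Maximum height = 136 + 125 = 261 m

261.0 m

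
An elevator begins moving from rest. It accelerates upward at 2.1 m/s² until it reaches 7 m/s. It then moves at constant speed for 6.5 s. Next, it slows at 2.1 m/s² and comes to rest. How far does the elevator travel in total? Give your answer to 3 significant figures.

68.8 m

Phase 1 (accelerating): v₀ = 0 m/s, a = 2.1 m/s².
v = v₀ + at → t = (7 − 0) / 2.1 = 3.33 s
v² = v₀² + 2aΔx → Δx = (7² − 0²)/(2·2.1) = 11.7 m

Phase 2 (constant speed): v₀ = 7.00 m/s, a = 0 m/s².
v = v₀ + at = 7.00 + (0)(6.5) = 7.00 m/s
Δx = v₀t + ½at² = 7.00·6.5 + 0.5·0·6.5² = 45.5 m

Phase 3 (decelerating): v₀ = 7.00 m/s, a = -2.1 m/s².
v = v₀ + at → t = (0 − 7.00) / -2.1 = 3.33 s
v² = v₀² + 2aΔx → Δx = (0² − 7.00²)/(2·-2.1) = 11.7 m
Total distance = 11.7 + 45.5 + 11.7 = 68.8 m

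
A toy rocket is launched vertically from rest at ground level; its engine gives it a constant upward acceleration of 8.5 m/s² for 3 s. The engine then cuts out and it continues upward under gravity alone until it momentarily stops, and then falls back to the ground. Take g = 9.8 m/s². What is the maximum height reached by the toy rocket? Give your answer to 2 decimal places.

71.43 m

Phase 1 (powered ascent): v₀ = 0 m/s, a = 8.5 m/s².
v = v₀ + at = 0 + (8.5)(3) = 25.5 m/s
Δx = v₀t + ½at² = 0·3 + 0.5·8.5·3² = 38.2 m

Phase 2 (coasting upward): v₀ = 25.5 m/s, a = -9.8 m/s².
v = v₀ + at → t = (0 − 25.5) / -9.8 = 2.60 s
v² = v₀² + 2aΔx → Δx = (0² − 25.5²)/(2·-9.8) = 33.2 m
Maximum height = 38.2 + 33.2 = 71.4 m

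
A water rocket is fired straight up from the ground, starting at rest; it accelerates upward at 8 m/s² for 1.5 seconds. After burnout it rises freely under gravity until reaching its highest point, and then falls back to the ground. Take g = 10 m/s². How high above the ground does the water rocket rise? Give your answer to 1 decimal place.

Phase 1 (powered ascent): v₀ = 0 m/s, a = 8 m/s².
v = v₀ + at = 0 + (8)(1.5) = 12.0 m/s
Δx = v₀t + ½at² = 0·1.5 + 0.5·8·1.5² = 9.00 m

Phase 2 (coasting upward): v₀ = 12.0 m/s, a = -10 m/s².
v = v₀ + at → t = (0 − 12.0) / -10 = 1.20 s
v² = v₀² + 2aΔx → Δx = (0² − 12.0²)/(2·-10) = 7.20 m
Maximum height = 9.00 + 7.20 = 16.2 m

16.2 m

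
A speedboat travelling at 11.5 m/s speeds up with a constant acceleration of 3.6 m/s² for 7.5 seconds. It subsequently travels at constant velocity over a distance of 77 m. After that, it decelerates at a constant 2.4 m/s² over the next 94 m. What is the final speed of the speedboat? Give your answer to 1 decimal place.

Phase 1 (accelerating): v₀ = 11.5 m/s, a = 3.6 m/s².
v = v₀ + at = 11.5 + (3.6)(7.5) = 38.5 m/s
Δx = v₀t + ½at² = 11.5·7.5 + 0.5·3.6·7.5² = 188 m

Phase 2 (constant speed): v₀ = 38.5 m/s, a = 0 m/s².
Constant speed: t = d/v = 77/38.5 = 2.00 s

Phase 3 (decelerating): v₀ = 38.5 m/s, a = -2.4 m/s².
v² = v₀² + 2aΔx = 38.5² + 2·-2.4·94 = 1030 → v = 32.1 m/s
t = (v − v₀)/a = (32.1 − 38.5)/-2.4 = 2.66 s
Final speed = 32.1 m/s

32.1 m/s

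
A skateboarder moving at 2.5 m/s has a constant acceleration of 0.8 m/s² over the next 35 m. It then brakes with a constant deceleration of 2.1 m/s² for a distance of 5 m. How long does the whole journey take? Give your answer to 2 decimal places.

7.44 s

Phase 1 (accelerating): v₀ = 2.50 m/s, a = 0.8 m/s².
v² = v₀² + 2aΔx = 2.50² + 2·0.8·35 = 62.2 → v = 7.89 m/s
t = (v − v₀)/a = (7.89 − 2.50)/0.8 = 6.74 s

Phase 2 (decelerating): v₀ = 7.89 m/s, a = -2.1 m/s².
v² = v₀² + 2aΔx = 7.89² + 2·-2.1·5 = 41.2 → v = 6.42 m/s
t = (v − v₀)/a = (6.42 − 7.89)/-2.1 = 0.699 s
Total time = 6.74 + 0.699 = 7.44 s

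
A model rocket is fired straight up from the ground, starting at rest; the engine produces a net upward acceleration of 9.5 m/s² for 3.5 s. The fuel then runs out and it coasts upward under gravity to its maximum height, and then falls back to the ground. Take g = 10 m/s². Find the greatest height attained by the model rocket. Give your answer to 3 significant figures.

Phase 1 (powered ascent): v₀ = 0 m/s, a = 9.5 m/s².
v = v₀ + at = 0 + (9.5)(3.5) = 33.2 m/s
Δx = v₀t + ½at² = 0·3.5 + 0.5·9.5·3.5² = 58.2 m

Phase 2 (coasting upward): v₀ = 33.2 m/s, a = -10 m/s².
v = v₀ + at → t = (0 − 33.2) / -10 = 3.33 s
v² = v₀² + 2aΔx → Δx = (0² − 33.2²)/(2·-10) = 55.3 m
Maximum height = 58.2 + 55.3 = 113 m

113 m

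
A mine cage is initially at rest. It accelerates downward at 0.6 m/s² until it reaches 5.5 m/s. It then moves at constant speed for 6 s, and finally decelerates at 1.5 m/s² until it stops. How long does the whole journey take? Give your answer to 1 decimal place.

18.8 s

Phase 1 (accelerating): v₀ = 0 m/s, a = 0.6 m/s².
v = v₀ + at → t = (5.5 − 0) / 0.6 = 9.17 s
v² = v₀² + 2aΔx → Δx = (5.5² − 0²)/(2·0.6) = 25.2 m

Phase 2 (constant speed): v₀ = 5.50 m/s, a = 0 m/s².
v = v₀ + at = 5.50 + (0)(6) = 5.50 m/s
Δx = v₀t + ½at² = 5.50·6 + 0.5·0·6² = 33.0 m

Phase 3 (decelerating): v₀ = 5.50 m/s, a = -1.5 m/s².
v = v₀ + at → t = (0 − 5.50) / -1.5 = 3.67 s
v² = v₀² + 2aΔx → Δx = (0² − 5.50²)/(2·-1.5) = 10.1 m
Total time = 9.17 + 6.00 + 3.67 = 18.8 s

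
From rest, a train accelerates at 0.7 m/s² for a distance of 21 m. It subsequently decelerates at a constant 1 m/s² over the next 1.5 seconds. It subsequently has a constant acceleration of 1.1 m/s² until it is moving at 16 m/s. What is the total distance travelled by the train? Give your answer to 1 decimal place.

137.4 m

Phase 1 (accelerating): v₀ = 0 m/s, a = 0.7 m/s².
v² = v₀² + 2aΔx = 0² + 2·0.7·21 = 29.4 → v = 5.42 m/s
t = (v − v₀)/a = (5.42 − 0)/0.7 = 7.75 s

Phase 2 (decelerating): v₀ = 5.42 m/s, a = -1 m/s².
v = v₀ + at = 5.42 + (-1)(1.5) = 3.92 m/s
Δx = v₀t + ½at² = 5.42·1.5 + 0.5·-1·1.5² = 7.01 m

Phase 3 (accelerating): v₀ = 3.92 m/s, a = 1.1 m/s².
v = v₀ + at → t = (16 − 3.92) / 1.1 = 11.0 s
v² = v₀² + 2aΔx → Δx = (16² − 3.92²)/(2·1.1) = 109 m
Total distance = 21.0 + 7.01 + 109 = 137 m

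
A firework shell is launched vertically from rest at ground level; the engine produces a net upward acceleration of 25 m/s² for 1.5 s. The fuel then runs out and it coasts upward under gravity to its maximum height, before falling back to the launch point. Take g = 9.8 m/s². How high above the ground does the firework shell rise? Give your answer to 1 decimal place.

Phase 1 (powered ascent): v₀ = 0 m/s, a = 25 m/s².
v = v₀ + at = 0 + (25)(1.5) = 37.5 m/s
Δx = v₀t + ½at² = 0·1.5 + 0.5·25·1.5² = 28.1 m

Phase 2 (coasting upward): v₀ = 37.5 m/s, a = -9.8 m/s².
v = v₀ + at → t = (0 − 37.5) / -9.8 = 3.83 s
v² = v₀² + 2aΔx → Δx = (0² − 37.5²)/(2·-9.8) = 71.7 m
Maximum height = 28.1 + 71.7 = 99.9 m

99.9 m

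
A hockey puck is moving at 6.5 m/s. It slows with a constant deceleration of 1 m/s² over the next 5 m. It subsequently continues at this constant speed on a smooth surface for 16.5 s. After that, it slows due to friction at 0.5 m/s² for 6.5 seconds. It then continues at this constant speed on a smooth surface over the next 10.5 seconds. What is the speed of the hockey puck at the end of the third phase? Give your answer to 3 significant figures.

Phase 1 (decelerating): v₀ = 6.50 m/s, a = -1 m/s².
v² = v₀² + 2aΔx = 6.50² + 2·-1·5 = 32.2 → v = 5.68 m/s
t = (v − v₀)/a = (5.68 − 6.50)/-1 = 0.821 s

Phase 2 (constant speed): v₀ = 5.68 m/s, a = 0 m/s².
v = v₀ + at = 5.68 + (0)(16.5) = 5.68 m/s
Δx = v₀t + ½at² = 5.68·16.5 + 0.5·0·16.5² = 93.7 m

Phase 3 (decelerating): v₀ = 5.68 m/s, a = -0.5 m/s².
v = v₀ + at = 5.68 + (-0.5)(6.5) = 2.43 m/s
Δx = v₀t + ½at² = 5.68·6.5 + 0.5·-0.5·6.5² = 26.4 m
Speed at end of phase 3 = 2.43 m/s

2.43 m/s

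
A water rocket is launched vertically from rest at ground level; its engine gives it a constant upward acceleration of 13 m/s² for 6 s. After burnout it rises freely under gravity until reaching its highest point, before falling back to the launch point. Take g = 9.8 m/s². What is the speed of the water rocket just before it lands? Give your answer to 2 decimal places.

Phase 1 (powered ascent): v₀ = 0 m/s, a = 13 m/s².
v = v₀ + at = 0 + (13)(6) = 78.0 m/s
Δx = v₀t + ½at² = 0·6 + 0.5·13·6² = 234 m

Phase 2 (coasting upward): v₀ = 78.0 m/s, a = -9.8 m/s².
v = v₀ + at → t = (0 − 78.0) / -9.8 = 7.96 s
v² = v₀² + 2aΔx → Δx = (0² − 78.0²)/(2·-9.8) = 310 m

Phase 3 (free fall): v₀ = 0 m/s, a = -9.8 m/s².
Falls 544 m from rest: t = √(2·544/9.8) = 10.5 s; v = g·t = 103 m/s.
Impact speed = 103 m/s

103.30 m/s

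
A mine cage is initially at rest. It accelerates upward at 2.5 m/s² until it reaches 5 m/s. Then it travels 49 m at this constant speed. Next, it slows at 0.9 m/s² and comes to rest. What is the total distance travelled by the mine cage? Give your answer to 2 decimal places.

Phase 1 (accelerating): v₀ = 0 m/s, a = 2.5 m/s².
v = v₀ + at → t = (5 − 0) / 2.5 = 2.00 s
v² = v₀² + 2aΔx → Δx = (5² − 0²)/(2·2.5) = 5.00 m

Phase 2 (constant speed): v₀ = 5.00 m/s, a = 0 m/s².
Constant speed: t = d/v = 49/5.00 = 9.80 s

Phase 3 (decelerating): v₀ = 5.00 m/s, a = -0.9 m/s².
v = v₀ + at → t = (0 − 5.00) / -0.9 = 5.56 s
v² = v₀² + 2aΔx → Δx = (0² − 5.00²)/(2·-0.9) = 13.9 m
Total distance = 5.00 + 49.0 + 13.9 = 67.9 m

67.89 m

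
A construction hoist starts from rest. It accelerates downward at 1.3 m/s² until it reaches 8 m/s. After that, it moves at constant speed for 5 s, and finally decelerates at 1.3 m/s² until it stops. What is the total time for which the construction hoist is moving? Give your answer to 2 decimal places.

Phase 1 (accelerating): v₀ = 0 m/s, a = 1.3 m/s².
v = v₀ + at → t = (8 − 0) / 1.3 = 6.15 s
v² = v₀² + 2aΔx → Δx = (8² − 0²)/(2·1.3) = 24.6 m

Phase 2 (constant speed): v₀ = 8.00 m/s, a = 0 m/s².
v = v₀ + at = 8.00 + (0)(5) = 8.00 m/s
Δx = v₀t + ½at² = 8.00·5 + 0.5·0·5² = 40.0 m

Phase 3 (decelerating): v₀ = 8.00 m/s, a = -1.3 m/s².
v = v₀ + at → t = (0 − 8.00) / -1.3 = 6.15 s
v² = v₀² + 2aΔx → Δx = (0² − 8.00²)/(2·-1.3) = 24.6 m
Total time = 6.15 + 5.00 + 6.15 = 17.3 s

17.31 s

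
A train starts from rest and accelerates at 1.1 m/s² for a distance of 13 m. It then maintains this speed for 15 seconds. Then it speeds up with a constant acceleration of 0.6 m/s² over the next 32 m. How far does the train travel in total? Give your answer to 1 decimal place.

125.2 m

Phase 1 (accelerating): v₀ = 0 m/s, a = 1.1 m/s².
v² = v₀² + 2aΔx = 0² + 2·1.1·13 = 28.6 → v = 5.35 m/s
t = (v − v₀)/a = (5.35 − 0)/1.1 = 4.86 s

Phase 2 (constant speed): v₀ = 5.35 m/s, a = 0 m/s².
v = v₀ + at = 5.35 + (0)(15) = 5.35 m/s
Δx = v₀t + ½at² = 5.35·15 + 0.5·0·15² = 80.2 m

Phase 3 (accelerating): v₀ = 5.35 m/s, a = 0.6 m/s².
v² = v₀² + 2aΔx = 5.35² + 2·0.6·32 = 67.0 → v = 8.19 m/s
t = (v − v₀)/a = (8.19 − 5.35)/0.6 = 4.73 s
Total distance = 13.0 + 80.2 + 32.0 = 125 m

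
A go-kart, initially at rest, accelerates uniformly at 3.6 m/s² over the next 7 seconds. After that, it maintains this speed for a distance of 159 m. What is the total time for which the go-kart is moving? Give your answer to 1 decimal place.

13.3 s

Phase 1 (accelerating): v₀ = 0 m/s, a = 3.6 m/s².
v = v₀ + at = 0 + (3.6)(7) = 25.2 m/s
Δx = v₀t + ½at² = 0·7 + 0.5·3.6·7² = 88.2 m

Phase 2 (constant speed): v₀ = 25.2 m/s, a = 0 m/s².
Constant speed: t = d/v = 159/25.2 = 6.31 s
Total time = 7.00 + 6.31 = 13.3 s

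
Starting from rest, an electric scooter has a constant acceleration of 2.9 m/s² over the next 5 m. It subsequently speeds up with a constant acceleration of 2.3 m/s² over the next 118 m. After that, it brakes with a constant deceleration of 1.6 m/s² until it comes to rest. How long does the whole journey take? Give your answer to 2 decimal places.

24.86 s

Phase 1 (accelerating): v₀ = 0 m/s, a = 2.9 m/s².
v² = v₀² + 2aΔx = 0² + 2·2.9·5 = 29.0 → v = 5.39 m/s
t = (v − v₀)/a = (5.39 − 0)/2.9 = 1.86 s

Phase 2 (accelerating): v₀ = 5.39 m/s, a = 2.3 m/s².
v² = v₀² + 2aΔx = 5.39² + 2·2.3·118 = 572 → v = 23.9 m/s
t = (v − v₀)/a = (23.9 − 5.39)/2.3 = 8.06 s

Phase 3 (decelerating): v₀ = 23.9 m/s, a = -1.6 m/s².
v = v₀ + at → t = (0 − 23.9) / -1.6 = 14.9 s
v² = v₀² + 2aΔx → Δx = (0² − 23.9²)/(2·-1.6) = 179 m
Total time = 1.86 + 8.06 + 14.9 = 24.9 s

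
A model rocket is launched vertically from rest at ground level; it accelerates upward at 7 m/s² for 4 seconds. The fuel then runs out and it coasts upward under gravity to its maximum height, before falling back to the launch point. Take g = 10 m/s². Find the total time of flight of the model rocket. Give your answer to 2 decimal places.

11.16 s

Phase 1 (powered ascent): v₀ = 0 m/s, a = 7 m/s².
v = v₀ + at = 0 + (7)(4) = 28.0 m/s
Δx = v₀t + ½at² = 0·4 + 0.5·7·4² = 56.0 m

Phase 2 (coasting upward): v₀ = 28.0 m/s, a = -10 m/s².
v = v₀ + at → t = (0 − 28.0) / -10 = 2.80 s
v² = v₀² + 2aΔx → Δx = (0² − 28.0²)/(2·-10) = 39.2 m

Phase 3 (free fall): v₀ = 0 m/s, a = -10 m/s².
Falls 95.2 m from rest: t = √(2·95.2/10) = 4.36 s; v = g·t = 43.6 m/s.
Total time = 4.00 + 2.80 + 4.36 = 11.2 s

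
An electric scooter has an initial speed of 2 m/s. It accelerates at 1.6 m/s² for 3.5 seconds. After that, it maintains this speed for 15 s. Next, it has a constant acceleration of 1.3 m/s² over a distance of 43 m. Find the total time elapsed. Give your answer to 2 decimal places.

Phase 1 (accelerating): v₀ = 2.00 m/s, a = 1.6 m/s².
v = v₀ + at = 2.00 + (1.6)(3.5) = 7.60 m/s
Δx = v₀t + ½at² = 2.00·3.5 + 0.5·1.6·3.5² = 16.8 m

Phase 2 (constant speed): v₀ = 7.60 m/s, a = 0 m/s².
v = v₀ + at = 7.60 + (0)(15) = 7.60 m/s
Δx = v₀t + ½at² = 7.60·15 + 0.5·0·15² = 114 m

Phase 3 (accelerating): v₀ = 7.60 m/s, a = 1.3 m/s².
v² = v₀² + 2aΔx = 7.60² + 2·1.3·43 = 170 → v = 13.0 m/s
t = (v − v₀)/a = (13.0 − 7.60)/1.3 = 4.17 s
Total time = 3.50 + 15.0 + 4.17 = 22.7 s

22.67 s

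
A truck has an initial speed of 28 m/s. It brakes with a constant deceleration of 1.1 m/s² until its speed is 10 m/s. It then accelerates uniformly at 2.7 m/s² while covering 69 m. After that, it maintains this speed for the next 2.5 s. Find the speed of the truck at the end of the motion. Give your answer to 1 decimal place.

21.7 m/s

Phase 1 (decelerating): v₀ = 28.0 m/s, a = -1.1 m/s².
v = v₀ + at → t = (10 − 28.0) / -1.1 = 16.4 s
v² = v₀² + 2aΔx → Δx = (10² − 28.0²)/(2·-1.1) = 311 m

Phase 2 (accelerating): v₀ = 10.0 m/s, a = 2.7 m/s².
v² = v₀² + 2aΔx = 10.0² + 2·2.7·69 = 473 → v = 21.7 m/s
t = (v − v₀)/a = (21.7 − 10.0)/2.7 = 4.35 s

Phase 3 (constant speed): v₀ = 21.7 m/s, a = 0 m/s².
v = v₀ + at = 21.7 + (0)(2.5) = 21.7 m/s
Δx = v₀t + ½at² = 21.7·2.5 + 0.5·0·2.5² = 54.3 m
Final speed = 21.7 m/s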